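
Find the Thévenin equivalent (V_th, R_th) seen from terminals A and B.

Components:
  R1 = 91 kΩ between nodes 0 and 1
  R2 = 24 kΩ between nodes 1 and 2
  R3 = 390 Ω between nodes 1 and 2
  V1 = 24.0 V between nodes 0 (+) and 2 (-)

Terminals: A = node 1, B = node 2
Step 1 — V_th is the open-circuit voltage V_A - V_B (nothing connected across the terminals).
Nodal analysis, taking node 2 as the 0 V reference.
Source V1 fixes V_0 = 24 V.
KCL at each unknown node (sum of currents leaving = 0; resistances in Ω):
  Node 1: (V_1 - 24)/91000 + (V_1 - 0)/24000 + (V_1 - 0)/390 = 0
Collecting terms: 0.002617 × V_1 = 0.0002637  =>  V_1 = 0.1008 V
V_th = V_1 - V_2 = 0.1008 - 0 = 0.1008 V
Step 2 — R_th: zero the source — replace V1 by a short circuit (node 2 merges into node 0) — and find the resistance seen between A (node 1) and B (node 0).
Reduce the network between node 1 (A) and node 0 (B) by series/parallel combination:
  Rp1 = R1 ‖ R2 ‖ R3 (parallel, all between nodes 0 and 1) = 1/(1/91000 + 1/24000 + 1/390) = 382.2 Ω
R_th = 382.2 Ω

Final answer: V_th = 0.1008 V, R_th = 382.2 Ω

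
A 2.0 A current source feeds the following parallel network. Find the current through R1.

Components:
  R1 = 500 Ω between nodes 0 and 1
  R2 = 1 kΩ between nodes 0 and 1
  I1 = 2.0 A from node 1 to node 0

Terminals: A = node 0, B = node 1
All resistors sit directly between nodes 0 and 1, so they are in parallel and share one voltage V; the full source current 2 A splits among them.
1/R_par = 1/500 + 1/1000 = 0.003 S  =>  R_par = 333.3 Ω
V = I × R_par = 2 × 333.3 = 666.7 V
I_R1 = V/R1 = 666.7/500 = 1.333 A

Final answer: 1.333 A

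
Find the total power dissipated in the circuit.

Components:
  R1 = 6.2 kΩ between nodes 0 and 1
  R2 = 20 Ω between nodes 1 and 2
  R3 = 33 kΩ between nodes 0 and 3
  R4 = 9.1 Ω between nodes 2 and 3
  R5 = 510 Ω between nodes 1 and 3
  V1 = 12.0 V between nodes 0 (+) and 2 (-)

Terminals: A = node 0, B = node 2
Nodal analysis, taking node 2 as the 0 V reference.
Source V1 fixes V_0 = 12 V.
KCL at each unknown node (sum of currents leaving = 0; resistances in Ω):
  Node 1: (V_1 - 12)/6200 + (V_1 - 0)/20 + (V_1 - V_3)/510 = 0
  Node 3: (V_3 - 12)/33000 + (V_3 - 0)/9.1 + (V_3 - V_1)/510 = 0
Collecting terms (coefficients in siemens):
  0.05212·V_1 - 0.001961·V_3 = 0.001935
  0.1119·V_3 - 0.001961·V_1 = 0.0003636
Determinant D = (0.05212)(0.1119) - (-0.001961)(-0.001961) = 0.005828
V_1 = [(0.001935)(0.1119) - (-0.001961)(0.0003636)]/D = 0.03728 V
V_3 = [(0.05212)(0.0003636) - (0.001935)(-0.001961)]/D = 0.003904 V
Power in each resistor, P = (ΔV)²/R:
  P_R1 = (12 - 0.03728)²/6200 = 0.02308 W
  P_R2 = (0.03728 - 0)²/20 = 0.00006949 W
  P_R3 = (12 - 0.003904)²/33000 = 0.004361 W
  P_R4 = (0 - 0.003904)²/9.1 = 0.000001674 W
  P_R5 = (0.03728 - 0.003904)²/510 = 0.000002184 W
P_total = P_R1 + P_R2 + P_R3 + P_R4 + P_R5 = 0.02752 W

Final answer: 0.02752 W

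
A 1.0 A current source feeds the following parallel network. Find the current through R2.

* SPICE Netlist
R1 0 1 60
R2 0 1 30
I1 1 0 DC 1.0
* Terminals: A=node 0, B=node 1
All resistors sit directly between nodes 0 and 1, so they are in parallel and share one voltage V; the full source current 1 A splits among them.
1/R_par = 1/60 + 1/30 = 0.05 S  =>  R_par = 20 Ω
V = I × R_par = 1 × 20 = 20 V
I_R2 = V/R2 = 20/30 = 0.6667 A

Final answer: 0.6667 A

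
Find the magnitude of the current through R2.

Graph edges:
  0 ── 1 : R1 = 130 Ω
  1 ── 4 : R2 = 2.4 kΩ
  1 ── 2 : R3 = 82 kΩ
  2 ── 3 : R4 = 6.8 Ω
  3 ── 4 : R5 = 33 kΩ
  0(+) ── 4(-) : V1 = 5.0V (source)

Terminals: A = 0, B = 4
Nodal analysis, taking node 4 as the 0 V reference.
Source V1 fixes V_0 = 5 V.
KCL at each unknown node (sum of currents leaving = 0; resistances in Ω):
  Node 1: (V_1 - 5)/130 + (V_1 - 0)/2400 + (V_1 - V_2)/82000 = 0
  Node 2: (V_2 - V_1)/82000 + (V_2 - V_3)/6.8 = 0
  Node 3: (V_3 - V_2)/6.8 + (V_3 - 0)/33000 = 0
Collecting terms (coefficients in siemens):
  0.008121·V_1 - 0.0000122·V_2 = 0.03846
  0.1471·V_2 - 0.0000122·V_1 - 0.1471·V_3 = 0
  0.1471·V_3 - 0.1471·V_2 = 0
Solving these 3 simultaneous equations (Gaussian elimination) gives:
  V_1 = 4.738 V, V_2 = 1.36 V, V_3 = 1.36 V
I_R2 = (V_1 - V_4)/R2 = (4.738 - 0)/2400 = 0.001974 A
|I_R2| = 0.001974 A

Final answer: |I_R2| = 0.001974 A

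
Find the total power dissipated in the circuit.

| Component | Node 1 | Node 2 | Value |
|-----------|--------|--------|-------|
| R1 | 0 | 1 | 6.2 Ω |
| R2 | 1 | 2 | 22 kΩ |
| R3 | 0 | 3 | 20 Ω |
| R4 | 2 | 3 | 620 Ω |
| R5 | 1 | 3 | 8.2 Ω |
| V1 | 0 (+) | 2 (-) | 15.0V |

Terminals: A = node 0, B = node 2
Nodal analysis, taking node 2 as the 0 V reference.
Source V1 fixes V_0 = 15 V.
KCL at each unknown node (sum of currents leaving = 0; resistances in Ω):
  Node 1: (V_1 - 15)/6.2 + (V_1 - 0)/22000 + (V_1 - V_3)/8.2 = 0
  Node 3: (V_3 - 15)/20 + (V_3 - 0)/620 + (V_3 - V_1)/8.2 = 0
Collecting terms (coefficients in siemens):
  0.2833·V_1 - 0.122·V_3 = 2.419
  0.1736·V_3 - 0.122·V_1 = 0.75
Determinant D = (0.2833)(0.1736) - (-0.122)(-0.122) = 0.0343
V_1 = [(2.419)(0.1736) - (-0.122)(0.75)]/D = 14.91 V
V_3 = [(0.2833)(0.75) - (2.419)(-0.122)]/D = 14.8 V
Power in each resistor, P = (ΔV)²/R:
  P_R1 = (15 - 14.91)²/6.2 = 0.001291 W
  P_R2 = (14.91 - 0)²/22000 = 0.01011 W
  P_R3 = (15 - 14.8)²/20 = 0.002046 W
  P_R4 = (0 - 14.8)²/620 = 0.3532 W
  P_R5 = (14.91 - 14.8)²/8.2 = 0.001551 W
P_total = P_R1 + P_R2 + P_R3 + P_R4 + P_R5 = 0.3682 W

Final answer: 0.3682 W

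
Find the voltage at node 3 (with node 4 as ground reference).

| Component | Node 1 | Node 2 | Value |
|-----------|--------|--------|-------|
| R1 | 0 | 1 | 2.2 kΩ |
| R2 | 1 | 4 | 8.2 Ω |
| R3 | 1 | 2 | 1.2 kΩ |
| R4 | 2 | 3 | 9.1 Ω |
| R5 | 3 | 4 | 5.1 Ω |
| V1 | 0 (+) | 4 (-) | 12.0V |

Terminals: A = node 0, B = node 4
Nodal analysis, taking node 4 as the 0 V reference.
Source V1 fixes V_0 = 12 V.
KCL at each unknown node (sum of currents leaving = 0; resistances in Ω):
  Node 1: (V_1 - 12)/2200 + (V_1 - 0)/8.2 + (V_1 - V_2)/1200 = 0
  Node 2: (V_2 - V_1)/1200 + (V_2 - V_3)/9.1 = 0
  Node 3: (V_3 - V_2)/9.1 + (V_3 - 0)/5.1 = 0
Collecting terms (coefficients in siemens):
  0.1232·V_1 - 0.0008333·V_2 = 0.005455
  0.1107·V_2 - 0.0008333·V_1 - 0.1099·V_3 = 0
  0.306·V_3 - 0.1099·V_2 = 0
Solving these 3 simultaneous equations (Gaussian elimination) gives:
  V_1 = 0.04426 V, V_2 = 0.0005177 V, V_3 = 0.0001859 V
The requested potential is V_3 = 0.0001859 V.

Final answer: V_3 = 0.0001859 V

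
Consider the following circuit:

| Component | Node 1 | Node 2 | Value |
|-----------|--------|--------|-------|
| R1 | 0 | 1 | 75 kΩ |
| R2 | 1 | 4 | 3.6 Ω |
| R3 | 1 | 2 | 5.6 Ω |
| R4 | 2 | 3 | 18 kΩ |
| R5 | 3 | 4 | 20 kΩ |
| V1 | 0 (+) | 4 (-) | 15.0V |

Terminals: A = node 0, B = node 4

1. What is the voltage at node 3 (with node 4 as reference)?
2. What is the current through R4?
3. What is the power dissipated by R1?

Nodal analysis, taking node 4 as the 0 V reference.
Source V1 fixes V_0 = 15 V.
KCL at each unknown node (sum of currents leaving = 0; resistances in Ω):
  Node 1: (V_1 - 15)/75000 + (V_1 - 0)/3.6 + (V_1 - V_2)/5.6 = 0
  Node 2: (V_2 - V_1)/5.6 + (V_2 - V_3)/18000 = 0
  Node 3: (V_3 - V_2)/18000 + (V_3 - 0)/20000 = 0
Collecting terms (coefficients in siemens):
  0.4564·V_1 - 0.1786·V_2 = 0.0002
  0.1786·V_2 - 0.1786·V_1 - 0.00005556·V_3 = 0
  0.0001056·V_3 - 0.00005556·V_2 = 0
Solving these 3 simultaneous equations (Gaussian elimination) gives:
  V_1 = 0.0007199 V, V_2 = 0.0007198 V, V_3 = 0.0003788 V
Part 1:
  Read off the nodal solution: V_3 = 0.0003788 V
Part 2:
  I_R4 = (V_2 - V_3)/R4 = (0.0007198 - 0.0003788)/18000 = 0.00000001894 A
  Magnitude: I_R4 = 0.00000001894 A
Part 3:
  I_R1 = (V_0 - V_1)/R1 = (15 - 0.0007199)/75000 = 0.0002 A
  P_R1 = I_R1² × R1 = (0.0002)² × 75000 = 0.003 W

Final answers:
1. V_3 = 0.0003788 V
2. I_R4 = 1.894e-08 A
3. P_R1 = 0.003 W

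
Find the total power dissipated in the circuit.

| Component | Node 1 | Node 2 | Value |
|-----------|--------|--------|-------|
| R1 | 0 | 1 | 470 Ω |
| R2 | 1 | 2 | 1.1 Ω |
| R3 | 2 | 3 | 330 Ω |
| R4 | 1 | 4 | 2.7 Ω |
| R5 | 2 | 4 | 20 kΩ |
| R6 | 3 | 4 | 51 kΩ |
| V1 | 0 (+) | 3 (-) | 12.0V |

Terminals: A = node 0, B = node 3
Nodal analysis, taking node 3 as the 0 V reference.
Source V1 fixes V_0 = 12 V.
KCL at each unknown node (sum of currents leaving = 0; resistances in Ω):
  Node 1: (V_1 - 12)/470 + (V_1 - V_2)/1.1 + (V_1 - V_4)/2.7 = 0
  Node 2: (V_2 - V_1)/1.1 + (V_2 - 0)/330 + (V_2 - V_4)/20000 = 0
  Node 4: (V_4 - V_1)/2.7 + (V_4 - V_2)/20000 + (V_4 - 0)/51000 = 0
Collecting terms (coefficients in siemens):
  1.282·V_1 - 0.9091·V_2 - 0.3704·V_4 = 0.02553
  0.9122·V_2 - 0.9091·V_1 - 0.00005·V_4 = 0
  0.3704·V_4 - 0.3704·V_1 - 0.00005·V_2 = 0
Solving these 3 simultaneous equations (Gaussian elimination) gives:
  V_1 = 4.941 V, V_2 = 4.924 V, V_4 = 4.941 V
Power in each resistor, P = (ΔV)²/R:
  P_R1 = (12 - 4.941)²/470 = 0.106 W
  P_R2 = (4.941 - 4.924)²/1.1 = 0.0002449 W
  P_R3 = (4.924 - 0)²/330 = 0.07349 W
  P_R4 = (4.941 - 4.941)²/2.7 = 0.00000002576 W
  P_R5 = (4.924 - 4.941)²/20000 = 0.00000001304 W
  P_R6 = (0 - 4.941)²/51000 = 0.0004786 W
P_total = P_R1 + P_R2 + P_R3 + P_R4 + P_R5 + P_R6 = 0.1802 W

Final answer: 0.1802 W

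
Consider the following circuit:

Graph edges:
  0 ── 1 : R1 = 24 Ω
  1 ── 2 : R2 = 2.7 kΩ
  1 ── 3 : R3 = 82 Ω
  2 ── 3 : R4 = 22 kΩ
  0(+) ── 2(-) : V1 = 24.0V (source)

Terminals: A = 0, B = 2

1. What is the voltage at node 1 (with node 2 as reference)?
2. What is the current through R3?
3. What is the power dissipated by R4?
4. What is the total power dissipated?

Nodal analysis, taking node 2 as the 0 V reference.
Source V1 fixes V_0 = 24 V.
KCL at each unknown node (sum of currents leaving = 0; resistances in Ω):
  Node 1: (V_1 - 24)/24 + (V_1 - 0)/2700 + (V_1 - V_3)/82 = 0
  Node 3: (V_3 - V_1)/82 + (V_3 - 0)/22000 = 0
Collecting terms (coefficients in siemens):
  0.05423·V_1 - 0.0122·V_3 = 1
  0.01224·V_3 - 0.0122·V_1 = 0
Determinant D = (0.05423)(0.01224) - (-0.0122)(-0.0122) = 0.0005151
V_1 = [(1)(0.01224) - (-0.0122)(0)]/D = 23.76 V
V_3 = [(0.05423)(0) - (1)(-0.0122)]/D = 23.67 V
Part 1:
  Read off the nodal solution: V_1 = 23.76 V
Part 2:
  I_R3 = (V_1 - V_3)/R3 = (23.76 - 23.67)/82 = 0.001076 A
  Magnitude: I_R3 = 0.001076 A
Part 3:
  I_R4 = (V_2 - V_3)/R4 = (0 - 23.67)/22000 = -0.001076 A
  P_R4 = I_R4² × R4 = (-0.001076)² × 22000 = 0.02548 W
Part 4:
  Power in each resistor, P = (ΔV)²/R:
    P_R1 = (24 - 23.76)²/24 = 0.002341 W
    P_R2 = (23.76 - 0)²/2700 = 0.2091 W
    P_R3 = (23.76 - 23.67)²/82 = 0.00009496 W
    P_R4 = (0 - 23.67)²/22000 = 0.02548 W
  P_total = P_R1 + P_R2 + P_R3 + P_R4 = 0.2371 W

Final answers:
1. V_1 = 23.76 V
2. I_R3 = 0.001076 A
3. P_R4 = 0.02548 W
4. P_total = 0.2371 W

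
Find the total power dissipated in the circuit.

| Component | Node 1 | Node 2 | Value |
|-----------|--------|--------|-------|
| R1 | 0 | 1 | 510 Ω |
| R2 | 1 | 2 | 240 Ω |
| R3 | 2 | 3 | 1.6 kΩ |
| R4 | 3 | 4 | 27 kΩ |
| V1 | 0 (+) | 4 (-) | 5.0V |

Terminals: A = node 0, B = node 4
Nodal analysis, taking node 4 as the 0 V reference.
Source V1 fixes V_0 = 5 V.
KCL at each unknown node (sum of currents leaving = 0; resistances in Ω):
  Node 1: (V_1 - 5)/510 + (V_1 - V_2)/240 = 0
  Node 2: (V_2 - V_1)/240 + (V_2 - V_3)/1600 = 0
  Node 3: (V_3 - V_2)/1600 + (V_3 - 0)/27000 = 0
Collecting terms (coefficients in siemens):
  0.006127·V_1 - 0.004167·V_2 = 0.009804
  0.004792·V_2 - 0.004167·V_1 - 0.000625·V_3 = 0
  0.000662·V_3 - 0.000625·V_2 = 0
Solving these 3 simultaneous equations (Gaussian elimination) gives:
  V_1 = 4.913 V, V_2 = 4.872 V, V_3 = 4.6 V
Power in each resistor, P = (ΔV)²/R:
  P_R1 = (5 - 4.913)²/510 = 0.0000148 W
  P_R2 = (4.913 - 4.872)²/240 = 0.000006965 W
  P_R3 = (4.872 - 4.6)²/1600 = 0.00004643 W
  P_R4 = (4.6 - 0)²/27000 = 0.0007836 W
P_total = P_R1 + P_R2 + P_R3 + P_R4 = 0.0008518 W

Final answer: 0.0008518 W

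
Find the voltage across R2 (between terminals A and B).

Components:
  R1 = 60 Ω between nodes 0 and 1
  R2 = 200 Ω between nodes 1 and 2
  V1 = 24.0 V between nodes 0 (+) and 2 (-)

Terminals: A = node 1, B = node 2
R1 and R2 are in series across V1 (node 0 → node 1 → node 2), and the output A–B is taken across R2, so this is a voltage divider.
Series current: I = V1/(R1 + R2) = 24/(60 + 200) = 24/260 = 0.09231 A
V_R2 = I × R2 = V1 × R2/(R1 + R2) = 24 × 200/260 = 18.46 V

Final answer: 18.46 V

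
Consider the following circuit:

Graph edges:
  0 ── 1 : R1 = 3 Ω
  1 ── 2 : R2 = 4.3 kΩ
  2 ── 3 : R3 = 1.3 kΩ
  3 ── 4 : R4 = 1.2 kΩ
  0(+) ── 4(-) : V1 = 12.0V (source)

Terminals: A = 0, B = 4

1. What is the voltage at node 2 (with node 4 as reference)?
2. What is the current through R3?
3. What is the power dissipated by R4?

Nodal analysis, taking node 4 as the 0 V reference.
Source V1 fixes V_0 = 12 V.
KCL at each unknown node (sum of currents leaving = 0; resistances in Ω):
  Node 1: (V_1 - 12)/3 + (V_1 - V_2)/4300 = 0
  Node 2: (V_2 - V_1)/4300 + (V_2 - V_3)/1300 = 0
  Node 3: (V_3 - V_2)/1300 + (V_3 - 0)/1200 = 0
Collecting terms (coefficients in siemens):
  0.3336·V_1 - 0.0002326·V_2 = 4
  0.001002·V_2 - 0.0002326·V_1 - 0.0007692·V_3 = 0
  0.001603·V_3 - 0.0007692·V_2 = 0
Solving these 3 simultaneous equations (Gaussian elimination) gives:
  V_1 = 11.99 V, V_2 = 4.41 V, V_3 = 2.117 V
Part 1:
  Read off the nodal solution: V_2 = 4.41 V
Part 2:
  I_R3 = (V_2 - V_3)/R3 = (4.41 - 2.117)/1300 = 0.001764 A
  Magnitude: I_R3 = 0.001764 A
Part 3:
  I_R4 = (V_3 - V_4)/R4 = (2.117 - 0)/1200 = 0.001764 A
  P_R4 = I_R4² × R4 = (0.001764)² × 1200 = 0.003734 W

Final answers:
1. V_2 = 4.41 V
2. I_R3 = 0.001764 A
3. P_R4 = 0.003734 W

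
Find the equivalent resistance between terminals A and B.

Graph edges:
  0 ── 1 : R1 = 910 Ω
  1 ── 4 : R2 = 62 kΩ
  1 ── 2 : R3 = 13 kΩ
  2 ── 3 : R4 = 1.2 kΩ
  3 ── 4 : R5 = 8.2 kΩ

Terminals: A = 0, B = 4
Reduce the network between node 0 (A) and node 4 (B) by series/parallel combination:
  Rs1 = R3 + R4 (series, joined only at node 2) = 13000 + 1200 = 14200 Ω
  Rs2 = R5 + Rs1 (series, joined only at node 3) = 8200 + 14200 = 22400 Ω
  Rp1 = R2 ‖ Rs2 (parallel, both between nodes 1 and 4) = 1/(1/62000 + 1/22400) = 16450 Ω
  Rs3 = R1 + Rp1 (series, joined only at node 1) = 910 + 16450 = 17360 Ω
R_eq = 17.36 kΩ

Final answer: 17.36 kΩ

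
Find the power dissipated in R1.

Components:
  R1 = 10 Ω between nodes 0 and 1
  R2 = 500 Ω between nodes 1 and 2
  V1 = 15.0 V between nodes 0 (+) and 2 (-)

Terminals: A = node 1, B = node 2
Nodal analysis, taking node 2 as the 0 V reference.
Source V1 fixes V_0 = 15 V.
KCL at each unknown node (sum of currents leaving = 0; resistances in Ω):
  Node 1: (V_1 - 15)/10 + (V_1 - 0)/500 = 0
Collecting terms: 0.102 × V_1 = 1.5  =>  V_1 = 14.71 V
I_R1 = (V_0 - V_1)/R1 = (15 - 14.71)/10 = 0.02941 A
P_R1 = I_R1² × R1 = (0.02941)² × 10 = 0.008651 W

Final answer: 0.008651 W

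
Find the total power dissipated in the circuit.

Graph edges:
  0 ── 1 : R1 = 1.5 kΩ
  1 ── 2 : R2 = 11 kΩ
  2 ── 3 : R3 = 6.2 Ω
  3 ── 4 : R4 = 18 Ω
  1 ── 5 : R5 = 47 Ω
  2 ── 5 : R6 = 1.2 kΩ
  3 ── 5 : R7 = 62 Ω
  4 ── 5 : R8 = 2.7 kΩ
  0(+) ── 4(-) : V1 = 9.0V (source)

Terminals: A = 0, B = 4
Nodal analysis, taking node 4 as the 0 V reference.
Source V1 fixes V_0 = 9 V.
KCL at each unknown node (sum of currents leaving = 0; resistances in Ω):
  Node 1: (V_1 - 9)/1500 + (V_1 - V_2)/11000 + (V_1 - V_5)/47 = 0
  Node 2: (V_2 - V_1)/11000 + (V_2 - V_3)/6.2 + (V_2 - V_5)/1200 = 0
  Node 3: (V_3 - V_2)/6.2 + (V_3 - 0)/18 + (V_3 - V_5)/62 = 0
  Node 5: (V_5 - V_1)/47 + (V_5 - V_2)/1200 + (V_5 - V_3)/62 + (V_5 - 0)/2700 = 0
Collecting terms (coefficients in siemens):
  0.02203·V_1 - 0.00009091·V_2 - 0.02128·V_5 = 0.006
  0.1622·V_2 - 0.00009091·V_1 - 0.1613·V_3 - 0.0008333·V_5 = 0
  0.233·V_3 - 0.1613·V_2 - 0.01613·V_5 = 0
  0.03861·V_5 - 0.02128·V_1 - 0.0008333·V_2 - 0.01613·V_3 = 0
Solving these 4 simultaneous equations (Gaussian elimination) gives:
  V_1 = 0.6711 V, V_2 = 0.09914 V, V_3 = 0.0972 V, V_5 = 0.4126 V
Power in each resistor, P = (ΔV)²/R:
  P_R1 = (9 - 0.6711)²/1500 = 0.04625 W
  P_R2 = (0.6711 - 0.09914)²/11000 = 0.00002974 W
  P_R3 = (0.09914 - 0.0972)²/6.2 = 0.0000006081 W
  P_R4 = (0.0972 - 0)²/18 = 0.0005248 W
  P_R5 = (0.6711 - 0.4126)²/47 = 0.001422 W
  P_R6 = (0.09914 - 0.4126)²/1200 = 0.00008186 W
  P_R7 = (0.0972 - 0.4126)²/62 = 0.001604 W
  P_R8 = (0 - 0.4126)²/2700 = 0.00006304 W
P_total = P_R1 + P_R2 + P_R3 + P_R4 + P_R5 + P_R6 + P_R7 + P_R8 = 0.04997 W

Final answer: 0.04997 W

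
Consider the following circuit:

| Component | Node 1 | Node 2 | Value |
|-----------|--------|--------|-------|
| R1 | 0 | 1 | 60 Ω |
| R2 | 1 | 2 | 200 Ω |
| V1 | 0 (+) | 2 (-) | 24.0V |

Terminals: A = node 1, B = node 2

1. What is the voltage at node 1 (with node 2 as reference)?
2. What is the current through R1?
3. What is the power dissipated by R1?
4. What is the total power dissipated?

Nodal analysis, taking node 2 as the 0 V reference.
Source V1 fixes V_0 = 24 V.
KCL at each unknown node (sum of currents leaving = 0; resistances in Ω):
  Node 1: (V_1 - 24)/60 + (V_1 - 0)/200 = 0
Collecting terms: 0.02167 × V_1 = 0.4  =>  V_1 = 18.46 V
Part 1:
  Read off the nodal solution: V_1 = 18.46 V
Part 2:
  I_R1 = (V_0 - V_1)/R1 = (24 - 18.46)/60 = 0.09231 A
  Magnitude: I_R1 = 0.09231 A
Part 3:
  I_R1 = (V_0 - V_1)/R1 = (24 - 18.46)/60 = 0.09231 A
  P_R1 = I_R1² × R1 = (0.09231)² × 60 = 0.5112 W
Part 4:
  Power in each resistor, P = (ΔV)²/R:
    P_R1 = (24 - 18.46)²/60 = 0.5112 W
    P_R2 = (18.46 - 0)²/200 = 1.704 W
  P_total = P_R1 + P_R2 = 2.215 W

Final answers:
1. V_1 = 18.46 V
2. I_R1 = 0.09231 A
3. P_R1 = 0.5112 W
4. P_total = 2.215 W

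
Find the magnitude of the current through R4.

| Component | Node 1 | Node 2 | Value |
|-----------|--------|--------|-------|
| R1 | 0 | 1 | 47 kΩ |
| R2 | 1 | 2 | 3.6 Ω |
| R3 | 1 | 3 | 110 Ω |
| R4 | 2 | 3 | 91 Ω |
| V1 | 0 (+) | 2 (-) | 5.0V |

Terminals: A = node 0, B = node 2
Nodal analysis, taking node 2 as the 0 V reference.
Source V1 fixes V_0 = 5 V.
KCL at each unknown node (sum of currents leaving = 0; resistances in Ω):
  Node 1: (V_1 - 5)/47000 + (V_1 - 0)/3.6 + (V_1 - V_3)/110 = 0
  Node 3: (V_3 - V_1)/110 + (V_3 - 0)/91 = 0
Collecting terms (coefficients in siemens):
  0.2869·V_1 - 0.009091·V_3 = 0.0001064
  0.02008·V_3 - 0.009091·V_1 = 0
Determinant D = (0.2869)(0.02008) - (-0.009091)(-0.009091) = 0.005678
V_1 = [(0.0001064)(0.02008) - (-0.009091)(0)]/D = 0.0003762 V
V_3 = [(0.2869)(0) - (0.0001064)(-0.009091)]/D = 0.0001703 V
I_R4 = (V_2 - V_3)/R4 = (0 - 0.0001703)/91 = -0.000001872 A
|I_R4| = 0.000001872 A

Final answer: |I_R4| = 1.872e-06 A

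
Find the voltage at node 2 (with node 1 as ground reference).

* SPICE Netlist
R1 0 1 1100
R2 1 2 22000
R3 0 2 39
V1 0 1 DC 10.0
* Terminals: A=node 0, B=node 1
Nodal analysis, taking node 1 as the 0 V reference.
Source V1 fixes V_0 = 10 V.
KCL at each unknown node (sum of currents leaving = 0; resistances in Ω):
  Node 2: (V_2 - 0)/22000 + (V_2 - 10)/39 = 0
Collecting terms: 0.02569 × V_2 = 0.2564  =>  V_2 = 9.982 V
The requested potential is V_2 = 9.982 V.

Final answer: V_2 = 9.982 V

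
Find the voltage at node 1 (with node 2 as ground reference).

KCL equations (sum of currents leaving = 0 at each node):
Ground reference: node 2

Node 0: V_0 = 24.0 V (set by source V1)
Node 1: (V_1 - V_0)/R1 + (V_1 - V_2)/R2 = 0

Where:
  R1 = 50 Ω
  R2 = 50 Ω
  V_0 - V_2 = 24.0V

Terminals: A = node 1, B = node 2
Nodal analysis, taking node 2 as the 0 V reference.
Source V1 fixes V_0 = 24 V.
KCL at each unknown node (sum of currents leaving = 0; resistances in Ω):
  Node 1: (V_1 - 24)/50 + (V_1 - 0)/50 = 0
Collecting terms: 0.04 × V_1 = 0.48  =>  V_1 = 12 V
The requested potential is V_1 = 12 V.

Final answer: V_1 = 12 V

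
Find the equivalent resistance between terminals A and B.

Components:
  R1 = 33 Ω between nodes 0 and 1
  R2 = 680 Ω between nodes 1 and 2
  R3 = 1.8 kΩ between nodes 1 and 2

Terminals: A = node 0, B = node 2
Reduce the network between node 0 (A) and node 2 (B) by series/parallel combination:
  Rp1 = R2 ‖ R3 (parallel, both between nodes 1 and 2) = 1/(1/680 + 1/1800) = 493.5 Ω
  Rs1 = R1 + Rp1 (series, joined only at node 1) = 33 + 493.5 = 526.5 Ω
R_eq = 526.5 Ω

Final answer: 526.5 Ω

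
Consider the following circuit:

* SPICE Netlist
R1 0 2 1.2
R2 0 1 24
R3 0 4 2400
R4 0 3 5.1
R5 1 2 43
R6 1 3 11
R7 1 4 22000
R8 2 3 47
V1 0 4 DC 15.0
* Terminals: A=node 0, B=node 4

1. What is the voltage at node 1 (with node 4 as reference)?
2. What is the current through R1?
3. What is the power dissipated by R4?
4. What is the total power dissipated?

Nodal analysis, taking node 4 as the 0 V reference.
Source V1 fixes V_0 = 15 V.
KCL at each unknown node (sum of currents leaving = 0; resistances in Ω):
  Node 1: (V_1 - 15)/24 + (V_1 - V_2)/43 + (V_1 - V_3)/11 + (V_1 - 0)/22000 = 0
  Node 2: (V_2 - 15)/1.2 + (V_2 - V_1)/43 + (V_2 - V_3)/47 = 0
  Node 3: (V_3 - 15)/5.1 + (V_3 - V_1)/11 + (V_3 - V_2)/47 = 0
Collecting terms (coefficients in siemens):
  0.1559·V_1 - 0.02326·V_2 - 0.09091·V_3 = 0.625
  0.8779·V_2 - 0.02326·V_1 - 0.02128·V_3 = 12.5
  0.3083·V_3 - 0.09091·V_1 - 0.02128·V_2 = 2.941
Solving these 3 simultaneous equations (Gaussian elimination) gives:
  V_1 = 14.99 V, V_2 = 15 V, V_3 = 15 V
Part 1:
  Read off the nodal solution: V_1 = 14.99 V
Part 2:
  I_R1 = (V_0 - V_2)/R1 = (15 - 15)/1.2 = 0.0001495 A
  Magnitude: I_R1 = 0.0001495 A
Part 3:
  I_R4 = (V_0 - V_3)/R4 = (15 - 15)/5.1 = 0.0003103 A
  P_R4 = I_R4² × R4 = (0.0003103)² × 5.1 = 0.000000491 W
Part 4:
  Power in each resistor, P = (ΔV)²/R:
    P_R1 = (15 - 15)²/1.2 = 0.00000002682 W
    P_R2 = (15 - 14.99)²/24 = 0.000001181 W
    P_R3 = (15 - 0)²/2400 = 0.09375 W
    P_R4 = (15 - 15)²/5.1 = 0.000000491 W
    P_R5 = (14.99 - 15)²/43 = 0.0000006154 W
    P_R6 = (14.99 - 15)²/11 = 0.000001272 W
    P_R7 = (14.99 - 0)²/22000 = 0.01022 W
    P_R8 = (15 - 15)²/47 = 0.00000004188 W
  P_total = P_R1 + P_R2 + P_R3 + P_R4 + P_R5 + P_R6 + P_R7 + P_R8 = 0.104 W

Final answers:
1. V_1 = 14.99 V
2. I_R1 = 0.0001495 A
3. P_R4 = 4.91e-07 W
4. P_total = 0.104 W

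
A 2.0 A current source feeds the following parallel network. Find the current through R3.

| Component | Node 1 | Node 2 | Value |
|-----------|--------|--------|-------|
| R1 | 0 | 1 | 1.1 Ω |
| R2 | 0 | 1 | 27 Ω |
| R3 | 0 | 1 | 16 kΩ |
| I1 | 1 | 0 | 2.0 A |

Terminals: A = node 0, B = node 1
All resistors sit directly between nodes 0 and 1, so they are in parallel and share one voltage V; the full source current 2 A splits among them.
1/R_par = 1/1.1 + 1/27 + 1/16000 = 0.9462 S  =>  R_par = 1.057 Ω
V = I × R_par = 2 × 1.057 = 2.114 V
I_R3 = V/R3 = 2.114/16000 = 0.0001321 A

Final answer: 0.0001321 A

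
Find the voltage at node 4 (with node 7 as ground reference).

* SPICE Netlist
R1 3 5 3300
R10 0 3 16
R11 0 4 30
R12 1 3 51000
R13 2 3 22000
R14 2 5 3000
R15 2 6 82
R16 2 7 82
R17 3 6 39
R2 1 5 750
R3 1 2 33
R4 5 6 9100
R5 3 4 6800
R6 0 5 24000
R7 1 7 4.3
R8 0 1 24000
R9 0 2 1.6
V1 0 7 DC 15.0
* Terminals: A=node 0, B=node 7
Nodal analysis, taking node 7 as the 0 V reference.
Source V1 fixes V_0 = 15 V.
KCL at each unknown node (sum of currents leaving = 0; resistances in Ω):
  Node 1: (V_1 - V_5)/750 + (V_1 - V_2)/33 + (V_1 - 0)/4.3 + (V_1 - 15)/24000 + (V_1 - V_3)/51000 = 0
  Node 2: (V_2 - V_1)/33 + (V_2 - 15)/1.6 + (V_2 - V_3)/22000 + (V_2 - V_5)/3000 + (V_2 - V_6)/82 + (V_2 - 0)/82 = 0
  Node 3: (V_3 - V_5)/3300 + (V_3 - V_4)/6800 + (V_3 - 15)/16 + (V_3 - V_1)/51000 + (V_3 - V_2)/22000 + (V_3 - V_6)/39 = 0
  Node 4: (V_4 - V_3)/6800 + (V_4 - 15)/30 = 0
  Node 5: (V_5 - V_3)/3300 + (V_5 - V_1)/750 + (V_5 - V_6)/9100 + (V_5 - 15)/24000 + (V_5 - V_2)/3000 = 0
  Node 6: (V_6 - V_5)/9100 + (V_6 - V_2)/82 + (V_6 - V_3)/39 = 0
Collecting terms (coefficients in siemens):
  0.2643·V_1 - 0.0303·V_2 - 0.00001961·V_3 - 0.001333·V_5 = 0.000625
  0.6801·V_2 - 0.0303·V_1 - 0.00004545·V_3 - 0.0003333·V_5 - 0.0122·V_6 = 9.375
  0.08866·V_3 - 0.00001961·V_1 - 0.00004545·V_2 - 0.0001471·V_4 - 0.000303·V_5 - 0.02564·V_6 = 0.9375
  0.03348·V_4 - 0.0001471·V_3 = 0.5
  0.002121·V_5 - 0.001333·V_1 - 0.0003333·V_2 - 0.000303·V_3 - 0.0001099·V_6 = 0.000625
  0.03795·V_6 - 0.0122·V_2 - 0.02564·V_3 - 0.0001099·V_5 = 0
Solving these 6 simultaneous equations (Gaussian elimination) gives:
  V_1 = 1.656 V, V_2 = 14.12 V, V_3 = 14.85 V, V_4 = 15 V
  V_5 = 6.432 V, V_6 = 14.59 V
The requested potential is V_4 = 15 V.

Final answer: V_4 = 15 V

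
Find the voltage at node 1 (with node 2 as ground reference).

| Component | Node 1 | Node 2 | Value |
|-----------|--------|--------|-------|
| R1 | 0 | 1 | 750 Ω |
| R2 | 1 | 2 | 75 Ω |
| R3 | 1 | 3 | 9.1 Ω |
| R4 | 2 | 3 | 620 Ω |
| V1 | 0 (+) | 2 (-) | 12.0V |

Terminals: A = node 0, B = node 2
Nodal analysis, taking node 2 as the 0 V reference.
Source V1 fixes V_0 = 12 V.
KCL at each unknown node (sum of currents leaving = 0; resistances in Ω):
  Node 1: (V_1 - 12)/750 + (V_1 - 0)/75 + (V_1 - V_3)/9.1 = 0
  Node 3: (V_3 - V_1)/9.1 + (V_3 - 0)/620 = 0
Collecting terms (coefficients in siemens):
  0.1246·V_1 - 0.1099·V_3 = 0.016
  0.1115·V_3 - 0.1099·V_1 = 0
Determinant D = (0.1246)(0.1115) - (-0.1099)(-0.1099) = 0.001813
V_1 = [(0.016)(0.1115) - (-0.1099)(0)]/D = 0.9842 V
V_3 = [(0.1246)(0) - (0.016)(-0.1099)]/D = 0.97 V
The requested potential is V_1 = 0.9842 V.

Final answer: V_1 = 0.9842 V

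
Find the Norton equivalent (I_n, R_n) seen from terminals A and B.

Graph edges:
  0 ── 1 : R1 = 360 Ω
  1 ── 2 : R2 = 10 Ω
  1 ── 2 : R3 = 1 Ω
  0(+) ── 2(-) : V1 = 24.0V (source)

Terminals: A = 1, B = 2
Find the Thévenin equivalent first; then I_n = V_th/R_th and R_n = R_th.
Step 1 — V_th is the open-circuit voltage V_A - V_B (nothing connected across the terminals).
Nodal analysis, taking node 2 as the 0 V reference.
Source V1 fixes V_0 = 24 V.
KCL at each unknown node (sum of currents leaving = 0; resistances in Ω):
  Node 1: (V_1 - 24)/360 + (V_1 - 0)/10 + (V_1 - 0)/1 = 0
Collecting terms: 1.103 × V_1 = 0.06667  =>  V_1 = 0.06045 V
V_th = V_1 - V_2 = 0.06045 - 0 = 0.06045 V
Step 2 — R_th: zero the source — replace V1 by a short circuit (node 2 merges into node 0) — and find the resistance seen between A (node 1) and B (node 0).
Reduce the network between node 1 (A) and node 0 (B) by series/parallel combination:
  Rp1 = R1 ‖ R2 ‖ R3 (parallel, all between nodes 0 and 1) = 1/(1/360 + 1/10 + 1/1) = 0.9068 Ω
R_th = 0.9068 Ω
I_n = V_th/R_th = 0.06045/0.9068 = 0.06667 A, and R_n = R_th = 0.9068 Ω

Final answer: I_n = 0.06667 A, R_n = 0.9068 Ω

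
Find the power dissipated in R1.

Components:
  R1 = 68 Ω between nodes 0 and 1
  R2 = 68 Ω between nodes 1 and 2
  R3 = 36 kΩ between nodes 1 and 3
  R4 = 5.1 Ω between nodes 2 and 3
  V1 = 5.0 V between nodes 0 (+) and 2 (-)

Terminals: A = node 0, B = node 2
Nodal analysis, taking node 2 as the 0 V reference.
Source V1 fixes V_0 = 5 V.
KCL at each unknown node (sum of currents leaving = 0; resistances in Ω):
  Node 1: (V_1 - 5)/68 + (V_1 - 0)/68 + (V_1 - V_3)/36000 = 0
  Node 3: (V_3 - V_1)/36000 + (V_3 - 0)/5.1 = 0
Collecting terms (coefficients in siemens):
  0.02944·V_1 - 0.00002778·V_3 = 0.07353
  0.1961·V_3 - 0.00002778·V_1 = 0
Determinant D = (0.02944)(0.1961) - (-0.00002778)(-0.00002778) = 0.005773
V_1 = [(0.07353)(0.1961) - (-0.00002778)(0)]/D = 2.498 V
V_3 = [(0.02944)(0) - (0.07353)(-0.00002778)]/D = 0.0003538 V
I_R1 = (V_0 - V_1)/R1 = (5 - 2.498)/68 = 0.0368 A
P_R1 = I_R1² × R1 = (0.0368)² × 68 = 0.09209 W

Final answer: 0.09209 W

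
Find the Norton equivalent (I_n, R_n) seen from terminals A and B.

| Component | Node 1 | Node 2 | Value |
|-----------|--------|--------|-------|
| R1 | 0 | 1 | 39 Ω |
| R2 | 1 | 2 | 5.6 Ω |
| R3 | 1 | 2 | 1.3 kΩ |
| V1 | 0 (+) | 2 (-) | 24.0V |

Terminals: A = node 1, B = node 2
Find the Thévenin equivalent first; then I_n = V_th/R_th and R_n = R_th.
Step 1 — V_th is the open-circuit voltage V_A - V_B (nothing connected across the terminals).
Nodal analysis, taking node 2 as the 0 V reference.
Source V1 fixes V_0 = 24 V.
KCL at each unknown node (sum of currents leaving = 0; resistances in Ω):
  Node 1: (V_1 - 24)/39 + (V_1 - 0)/5.6 + (V_1 - 0)/1300 = 0
Collecting terms: 0.205 × V_1 = 0.6154  =>  V_1 = 3.002 V
V_th = V_1 - V_2 = 3.002 - 0 = 3.002 V
Step 2 — R_th: zero the source — replace V1 by a short circuit (node 2 merges into node 0) — and find the resistance seen between A (node 1) and B (node 0).
Reduce the network between node 1 (A) and node 0 (B) by series/parallel combination:
  Rp1 = R1 ‖ R2 ‖ R3 (parallel, all between nodes 0 and 1) = 1/(1/39 + 1/5.6 + 1/1300) = 4.878 Ω
R_th = 4.878 Ω
I_n = V_th/R_th = 3.002/4.878 = 0.6154 A, and R_n = R_th = 4.878 Ω

Final answer: I_n = 0.6154 A, R_n = 4.878 Ω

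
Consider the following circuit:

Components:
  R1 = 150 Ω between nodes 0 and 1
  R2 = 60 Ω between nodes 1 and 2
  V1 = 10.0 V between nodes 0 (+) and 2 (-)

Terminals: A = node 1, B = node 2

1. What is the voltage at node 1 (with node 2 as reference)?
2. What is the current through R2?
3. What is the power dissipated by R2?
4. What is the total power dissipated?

Nodal analysis, taking node 2 as the 0 V reference.
Source V1 fixes V_0 = 10 V.
KCL at each unknown node (sum of currents leaving = 0; resistances in Ω):
  Node 1: (V_1 - 10)/150 + (V_1 - 0)/60 = 0
Collecting terms: 0.02333 × V_1 = 0.06667  =>  V_1 = 2.857 V
Part 1:
  Read off the nodal solution: V_1 = 2.857 V
Part 2:
  I_R2 = (V_1 - V_2)/R2 = (2.857 - 0)/60 = 0.04762 A
  Magnitude: I_R2 = 0.04762 A
Part 3:
  I_R2 = (V_1 - V_2)/R2 = (2.857 - 0)/60 = 0.04762 A
  P_R2 = I_R2² × R2 = (0.04762)² × 60 = 0.1361 W
Part 4:
  Power in each resistor, P = (ΔV)²/R:
    P_R1 = (10 - 2.857)²/150 = 0.3401 W
    P_R2 = (2.857 - 0)²/60 = 0.1361 W
  P_total = P_R1 + P_R2 = 0.4762 W

Final answers:
1. V_1 = 2.857 V
2. I_R2 = 0.04762 A
3. P_R2 = 0.1361 W
4. P_total = 0.4762 W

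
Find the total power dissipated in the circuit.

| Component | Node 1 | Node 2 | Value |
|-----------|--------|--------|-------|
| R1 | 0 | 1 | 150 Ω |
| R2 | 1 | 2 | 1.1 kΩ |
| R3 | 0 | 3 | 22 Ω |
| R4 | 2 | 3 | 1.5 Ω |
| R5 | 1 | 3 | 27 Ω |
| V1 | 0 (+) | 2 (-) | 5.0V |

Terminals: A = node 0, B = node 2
Nodal analysis, taking node 2 as the 0 V reference.
Source V1 fixes V_0 = 5 V.
KCL at each unknown node (sum of currents leaving = 0; resistances in Ω):
  Node 1: (V_1 - 5)/150 + (V_1 - 0)/1100 + (V_1 - V_3)/27 = 0
  Node 3: (V_3 - 5)/22 + (V_3 - 0)/1.5 + (V_3 - V_1)/27 = 0
Collecting terms (coefficients in siemens):
  0.04461·V_1 - 0.03704·V_3 = 0.03333
  0.7492·V_3 - 0.03704·V_1 = 0.2273
Determinant D = (0.04461)(0.7492) - (-0.03704)(-0.03704) = 0.03205
V_1 = [(0.03333)(0.7492) - (-0.03704)(0.2273)]/D = 1.042 V
V_3 = [(0.04461)(0.2273) - (0.03333)(-0.03704)]/D = 0.3549 V
Power in each resistor, P = (ΔV)²/R:
  P_R1 = (5 - 1.042)²/150 = 0.1044 W
  P_R2 = (1.042 - 0)²/1100 = 0.0009866 W
  P_R3 = (5 - 0.3549)²/22 = 0.9808 W
  P_R4 = (0 - 0.3549)²/1.5 = 0.08396 W
  P_R5 = (1.042 - 0.3549)²/27 = 0.01748 W
P_total = P_R1 + P_R2 + P_R3 + P_R4 + P_R5 = 1.188 W

Final answer: 1.188 W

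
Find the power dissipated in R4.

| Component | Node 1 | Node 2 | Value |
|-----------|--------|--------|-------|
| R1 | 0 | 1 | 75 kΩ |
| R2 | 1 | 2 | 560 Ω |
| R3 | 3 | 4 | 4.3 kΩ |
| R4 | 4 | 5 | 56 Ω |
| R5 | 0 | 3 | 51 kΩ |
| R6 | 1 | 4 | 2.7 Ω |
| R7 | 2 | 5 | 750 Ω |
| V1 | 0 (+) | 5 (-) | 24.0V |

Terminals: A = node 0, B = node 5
Nodal analysis, taking node 5 as the 0 V reference.
Source V1 fixes V_0 = 24 V.
KCL at each unknown node (sum of currents leaving = 0; resistances in Ω):
  Node 1: (V_1 - 24)/75000 + (V_1 - V_2)/560 + (V_1 - V_4)/2.7 = 0
  Node 2: (V_2 - V_1)/560 + (V_2 - 0)/750 = 0
  Node 3: (V_3 - V_4)/4300 + (V_3 - 24)/51000 = 0
  Node 4: (V_4 - V_3)/4300 + (V_4 - 0)/56 + (V_4 - V_1)/2.7 = 0
Collecting terms (coefficients in siemens):
  0.3722·V_1 - 0.001786·V_2 - 0.3704·V_4 = 0.00032
  0.003119·V_2 - 0.001786·V_1 = 0
  0.0002522·V_3 - 0.0002326·V_4 = 0.0004706
  0.3885·V_4 - 0.3704·V_1 - 0.0002326·V_3 = 0
Solving these 4 simultaneous equations (Gaussian elimination) gives:
  V_1 = 0.04117 V, V_2 = 0.02357 V, V_3 = 1.903 V, V_4 = 0.04039 V
I_R4 = (V_4 - V_5)/R4 = (0.04039 - 0)/56 = 0.0007213 A
P_R4 = I_R4² × R4 = (0.0007213)² × 56 = 0.00002913 W

Final answer: 2.913e-05 W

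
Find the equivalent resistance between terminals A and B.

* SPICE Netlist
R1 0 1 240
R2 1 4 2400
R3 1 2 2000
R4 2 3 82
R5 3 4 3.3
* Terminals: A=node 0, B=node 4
Reduce the network between node 0 (A) and node 4 (B) by series/parallel combination:
  Rs1 = R3 + R4 (series, joined only at node 2) = 2000 + 82 = 2082 Ω
  Rs2 = R5 + Rs1 (series, joined only at node 3) = 3.3 + 2082 = 2085 Ω
  Rp1 = R2 ‖ Rs2 (parallel, both between nodes 1 and 4) = 1/(1/2400 + 1/2085) = 1116 Ω
  Rs3 = R1 + Rp1 (series, joined only at node 1) = 240 + 1116 = 1356 Ω
R_eq = 1.356 kΩ

Final answer: 1.356 kΩ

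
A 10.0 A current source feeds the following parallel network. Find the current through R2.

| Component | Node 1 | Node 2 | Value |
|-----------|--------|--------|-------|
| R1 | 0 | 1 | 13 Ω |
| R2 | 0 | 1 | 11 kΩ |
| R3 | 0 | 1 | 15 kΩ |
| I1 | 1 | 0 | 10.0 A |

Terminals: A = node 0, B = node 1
All resistors sit directly between nodes 0 and 1, so they are in parallel and share one voltage V; the full source current 10 A splits among them.
1/R_par = 1/13 + 1/11000 + 1/15000 = 0.07708 S  =>  R_par = 12.97 Ω
V = I × R_par = 10 × 12.97 = 129.7 V
I_R2 = V/R2 = 129.7/11000 = 0.01179 A

Final answer: 0.01179 A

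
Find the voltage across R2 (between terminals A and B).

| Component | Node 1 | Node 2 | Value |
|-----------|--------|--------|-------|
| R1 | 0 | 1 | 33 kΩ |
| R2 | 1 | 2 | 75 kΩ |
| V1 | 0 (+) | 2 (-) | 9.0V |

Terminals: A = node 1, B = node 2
R1 and R2 are in series across V1 (node 0 → node 1 → node 2), and the output A–B is taken across R2, so this is a voltage divider.
Series current: I = V1/(R1 + R2) = 9/(33000 + 75000) = 9/108000 = 0.00008333 A
V_R2 = I × R2 = V1 × R2/(R1 + R2) = 9 × 75000/108000 = 6.25 V

Final answer: 6.25 V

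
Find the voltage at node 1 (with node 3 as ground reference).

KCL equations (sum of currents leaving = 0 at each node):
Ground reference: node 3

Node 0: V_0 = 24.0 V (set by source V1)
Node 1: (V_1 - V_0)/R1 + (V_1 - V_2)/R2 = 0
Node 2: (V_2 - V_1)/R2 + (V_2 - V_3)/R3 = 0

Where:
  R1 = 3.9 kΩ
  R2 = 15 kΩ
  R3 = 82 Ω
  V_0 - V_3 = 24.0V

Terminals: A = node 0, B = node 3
Nodal analysis, taking node 3 as the 0 V reference.
Source V1 fixes V_0 = 24 V.
KCL at each unknown node (sum of currents leaving = 0; resistances in Ω):
  Node 1: (V_1 - 24)/3900 + (V_1 - V_2)/15000 = 0
  Node 2: (V_2 - V_1)/15000 + (V_2 - 0)/82 = 0
Collecting terms (coefficients in siemens):
  0.0003231·V_1 - 0.00006667·V_2 = 0.006154
  0.01226·V_2 - 0.00006667·V_1 = 0
Determinant D = (0.0003231)(0.01226) - (-0.00006667)(-0.00006667) = 0.000003957
V_1 = [(0.006154)(0.01226) - (-0.00006667)(0)]/D = 19.07 V
V_2 = [(0.0003231)(0) - (0.006154)(-0.00006667)]/D = 0.1037 V
The requested potential is V_1 = 19.07 V.

Final answer: V_1 = 19.07 V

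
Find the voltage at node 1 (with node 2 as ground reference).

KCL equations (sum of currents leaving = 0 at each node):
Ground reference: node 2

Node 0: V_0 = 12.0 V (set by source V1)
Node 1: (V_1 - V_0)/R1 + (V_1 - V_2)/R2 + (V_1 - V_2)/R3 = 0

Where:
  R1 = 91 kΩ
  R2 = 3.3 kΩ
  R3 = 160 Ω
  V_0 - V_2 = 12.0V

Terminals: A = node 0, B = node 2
Nodal analysis, taking node 2 as the 0 V reference.
Source V1 fixes V_0 = 12 V.
KCL at each unknown node (sum of currents leaving = 0; resistances in Ω):
  Node 1: (V_1 - 12)/91000 + (V_1 - 0)/3300 + (V_1 - 0)/160 = 0
Collecting terms: 0.006564 × V_1 = 0.0001319  =>  V_1 = 0.02009 V
The requested potential is V_1 = 0.02009 V.

Final answer: V_1 = 0.02009 V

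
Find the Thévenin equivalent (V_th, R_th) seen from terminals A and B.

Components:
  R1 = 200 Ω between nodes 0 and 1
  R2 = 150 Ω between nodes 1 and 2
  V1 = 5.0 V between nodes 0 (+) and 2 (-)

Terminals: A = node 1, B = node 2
Step 1 — V_th is the open-circuit voltage V_A - V_B (nothing connected across the terminals).
Nodal analysis, taking node 2 as the 0 V reference.
Source V1 fixes V_0 = 5 V.
KCL at each unknown node (sum of currents leaving = 0; resistances in Ω):
  Node 1: (V_1 - 5)/200 + (V_1 - 0)/150 = 0
Collecting terms: 0.01167 × V_1 = 0.025  =>  V_1 = 2.143 V
V_th = V_1 - V_2 = 2.143 - 0 = 2.143 V
Step 2 — R_th: zero the source — replace V1 by a short circuit (node 2 merges into node 0) — and find the resistance seen between A (node 1) and B (node 0).
Reduce the network between node 1 (A) and node 0 (B) by series/parallel combination:
  Rp1 = R1 ‖ R2 (parallel, both between nodes 0 and 1) = 1/(1/200 + 1/150) = 85.71 Ω
R_th = 85.71 Ω

Final answer: V_th = 2.143 V, R_th = 85.71 Ω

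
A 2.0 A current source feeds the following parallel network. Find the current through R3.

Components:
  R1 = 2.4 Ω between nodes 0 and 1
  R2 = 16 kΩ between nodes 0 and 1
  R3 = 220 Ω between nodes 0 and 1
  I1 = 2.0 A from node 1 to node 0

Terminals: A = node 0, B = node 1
All resistors sit directly between nodes 0 and 1, so they are in parallel and share one voltage V; the full source current 2 A splits among them.
1/R_par = 1/2.4 + 1/16000 + 1/220 = 0.4213 S  =>  R_par = 2.374 Ω
V = I × R_par = 2 × 2.374 = 4.747 V
I_R3 = V/R3 = 4.747/220 = 0.02158 A

Final answer: 0.02158 A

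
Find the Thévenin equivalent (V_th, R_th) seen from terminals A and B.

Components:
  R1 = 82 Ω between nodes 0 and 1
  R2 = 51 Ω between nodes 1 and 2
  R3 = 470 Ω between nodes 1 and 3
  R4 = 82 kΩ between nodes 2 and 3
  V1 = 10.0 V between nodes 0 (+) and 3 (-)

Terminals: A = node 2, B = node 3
Step 1 — V_th is the open-circuit voltage V_A - V_B (nothing connected across the terminals).
Nodal analysis, taking node 3 as the 0 V reference.
Source V1 fixes V_0 = 10 V.
KCL at each unknown node (sum of currents leaving = 0; resistances in Ω):
  Node 1: (V_1 - 10)/82 + (V_1 - V_2)/51 + (V_1 - 0)/470 = 0
  Node 2: (V_2 - V_1)/51 + (V_2 - 0)/82000 = 0
Collecting terms (coefficients in siemens):
  0.03393·V_1 - 0.01961·V_2 = 0.122
  0.01962·V_2 - 0.01961·V_1 = 0
Determinant D = (0.03393)(0.01962) - (-0.01961)(-0.01961) = 0.0002813
V_1 = [(0.122)(0.01962) - (-0.01961)(0)]/D = 8.507 V
V_2 = [(0.03393)(0) - (0.122)(-0.01961)]/D = 8.502 V
V_th = V_2 - V_3 = 8.502 - 0 = 8.502 V
Step 2 — R_th: zero the source — replace V1 by a short circuit (node 3 merges into node 0) — and find the resistance seen between A (node 2) and B (node 0).
Reduce the network between node 2 (A) and node 0 (B) by series/parallel combination:
  Rp1 = R1 ‖ R3 (parallel, both between nodes 0 and 1) = 1/(1/82 + 1/470) = 69.82 Ω
  Rs1 = R2 + Rp1 (series, joined only at node 1) = 51 + 69.82 = 120.8 Ω
  Rp2 = R4 ‖ Rs1 (parallel, both between nodes 0 and 2) = 1/(1/82000 + 1/120.8) = 120.6 Ω
R_th = 120.6 Ω

Final answer: V_th = 8.502 V, R_th = 120.6 Ω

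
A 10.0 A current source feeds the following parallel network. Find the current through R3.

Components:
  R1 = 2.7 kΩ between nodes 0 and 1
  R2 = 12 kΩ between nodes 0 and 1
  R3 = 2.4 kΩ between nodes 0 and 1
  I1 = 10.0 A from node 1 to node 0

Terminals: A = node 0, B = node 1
All resistors sit directly between nodes 0 and 1, so they are in parallel and share one voltage V; the full source current 10 A splits among them.
1/R_par = 1/2700 + 1/12000 + 1/2400 = 0.0008704 S  =>  R_par = 1149 Ω
V = I × R_par = 10 × 1149 = 11490 V
I_R3 = V/R3 = 11490/2400 = 4.787 A

Final answer: 4.787 A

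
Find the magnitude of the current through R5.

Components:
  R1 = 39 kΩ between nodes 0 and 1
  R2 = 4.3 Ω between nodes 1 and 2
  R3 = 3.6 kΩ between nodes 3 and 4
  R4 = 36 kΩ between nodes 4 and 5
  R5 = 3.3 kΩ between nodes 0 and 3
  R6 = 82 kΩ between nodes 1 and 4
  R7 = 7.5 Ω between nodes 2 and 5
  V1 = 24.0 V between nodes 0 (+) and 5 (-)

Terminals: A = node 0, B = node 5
Nodal analysis, taking node 5 as the 0 V reference.
Source V1 fixes V_0 = 24 V.
KCL at each unknown node (sum of currents leaving = 0; resistances in Ω):
  Node 1: (V_1 - 24)/39000 + (V_1 - V_2)/4.3 + (V_1 - V_4)/82000 = 0
  Node 2: (V_2 - V_1)/4.3 + (V_2 - 0)/7.5 = 0
  Node 3: (V_3 - V_4)/3600 + (V_3 - 24)/3300 = 0
  Node 4: (V_4 - V_3)/3600 + (V_4 - 0)/36000 + (V_4 - V_1)/82000 = 0
Collecting terms (coefficients in siemens):
  0.2326·V_1 - 0.2326·V_2 - 0.0000122·V_4 = 0.0006154
  0.3659·V_2 - 0.2326·V_1 = 0
  0.0005808·V_3 - 0.0002778·V_4 = 0.007273
  0.0003178·V_4 - 0.0000122·V_1 - 0.0002778·V_3 = 0
Solving these 4 simultaneous equations (Gaussian elimination) gives:
  V_1 = 0.009964 V, V_2 = 0.006333 V, V_3 = 21.52 V, V_4 = 18.81 V
I_R5 = (V_0 - V_3)/R5 = (24 - 21.52)/3300 = 0.0007519 A
|I_R5| = 0.0007519 A

Final answer: |I_R5| = 0.0007519 A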